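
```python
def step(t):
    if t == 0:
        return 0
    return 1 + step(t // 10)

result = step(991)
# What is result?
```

Count of digits of 991: 3

Answer: 3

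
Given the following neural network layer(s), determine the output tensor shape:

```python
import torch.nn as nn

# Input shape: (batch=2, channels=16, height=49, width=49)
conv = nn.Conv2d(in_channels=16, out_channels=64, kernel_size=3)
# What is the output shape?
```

Input: (2, 16, 49, 49) -> Output: (2, 64, 47, 47)

Answer: (2, 64, 47, 47)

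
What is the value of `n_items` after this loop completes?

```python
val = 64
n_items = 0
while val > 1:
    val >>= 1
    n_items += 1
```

Count right shifts until 1
`n_items` takes the values: 0 → 1 → 2 → 3 → 4 → 5 → 6

Answer: 6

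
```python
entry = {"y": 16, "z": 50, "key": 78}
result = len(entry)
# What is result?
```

Trace:
`entry = {"y": 16, "z": 50, "key": 78}` → entry = {'y': 16, 'z': 50, 'key': 78}
`result = len(entry)` → result = 3
So result = 3

Answer: 3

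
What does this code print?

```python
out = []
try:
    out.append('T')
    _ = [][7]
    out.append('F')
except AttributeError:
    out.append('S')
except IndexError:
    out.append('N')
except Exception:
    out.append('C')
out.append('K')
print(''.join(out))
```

Execution trace: 'T' (try body) → 'N' (except IndexError) → 'K' (after the try/except). Output: TNK

Answer: TNK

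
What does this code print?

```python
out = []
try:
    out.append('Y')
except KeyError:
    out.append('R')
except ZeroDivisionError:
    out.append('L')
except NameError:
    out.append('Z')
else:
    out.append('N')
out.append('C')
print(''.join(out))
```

Execution trace: 'Y' (try body, no exception) → 'N' (else) → 'C' (after the try/except). Output: YNC

Answer: YNC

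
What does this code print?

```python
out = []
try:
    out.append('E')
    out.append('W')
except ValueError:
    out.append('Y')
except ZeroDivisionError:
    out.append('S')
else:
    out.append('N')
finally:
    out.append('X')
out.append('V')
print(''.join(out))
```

Execution trace: 'E' (try body) → 'W' (try body, no exception) → 'N' (else) → 'X' (finally) → 'V' (after the try/except). Output: EWNXV

Answer: EWNXV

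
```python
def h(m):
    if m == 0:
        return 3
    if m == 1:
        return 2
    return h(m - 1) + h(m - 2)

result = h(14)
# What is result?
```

Build up from base cases: h(0)=3, h(1)=2, h(2)=5, h(3)=7, h(4)=12, h(5)=19, h(6)=31, ..., h(14)=1453

Answer: 1453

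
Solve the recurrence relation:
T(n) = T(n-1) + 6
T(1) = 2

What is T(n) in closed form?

Unrolling: T(n) = T(1) + 6·(n-1) = 2 + 6(n-1) = 6n - 4.

Answer: T(n) = 6n - 4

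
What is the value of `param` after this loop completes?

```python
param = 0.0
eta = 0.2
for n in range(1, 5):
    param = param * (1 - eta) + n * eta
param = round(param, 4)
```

Moving average with lr=0.2
`param` takes the values: 0.0 → 0.2 → 0.56 → 1.048 → 1.6384

Answer: 1.6384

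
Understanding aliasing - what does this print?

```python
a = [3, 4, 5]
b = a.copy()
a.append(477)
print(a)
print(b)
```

Key concept: list.copy() creates independent copy.
Step by step:
`a = [3, 4, 5]` → a = [3, 4, 5]
`b = a.copy()` → b = [3, 4, 5]
`a.append(477)` → a = [3, 4, 5, 477]
`print(a)` → prints [3, 4, 5, 477]
`print(b)` → prints [3, 4, 5]

Answer:
[3, 4, 5, 477]
[3, 4, 5]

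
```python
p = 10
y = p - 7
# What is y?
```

Trace:
`p = 10` → p = 10
`y = p - 7` → y = 3
So y = 3

Answer: 3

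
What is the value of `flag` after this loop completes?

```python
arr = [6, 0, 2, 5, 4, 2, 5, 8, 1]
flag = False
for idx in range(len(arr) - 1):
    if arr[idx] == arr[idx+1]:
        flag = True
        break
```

Check consecutive duplicates in [6, 0, 2, 5, 4, 2, 5, 8, 1]
`flag` takes the values: False

Answer: False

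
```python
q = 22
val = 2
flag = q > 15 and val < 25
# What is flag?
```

Trace:
`q = 22` → q = 22
`val = 2` → val = 2
`flag = q > 15 and val < 25` → flag = True
So flag = True

Answer: True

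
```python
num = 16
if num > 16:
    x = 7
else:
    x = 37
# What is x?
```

Trace:
`num = 16` → num = 16
`if num > 16: ...` → num > 16 is False, take else branch → x = 37
So x = 37

Answer: 37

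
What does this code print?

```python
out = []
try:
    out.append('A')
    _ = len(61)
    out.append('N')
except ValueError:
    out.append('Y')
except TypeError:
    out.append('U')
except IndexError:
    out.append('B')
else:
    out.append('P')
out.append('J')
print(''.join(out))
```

Execution trace: 'A' (try body) → 'U' (except TypeError) → 'J' (after the try/except). Output: AUJ

Answer: AUJ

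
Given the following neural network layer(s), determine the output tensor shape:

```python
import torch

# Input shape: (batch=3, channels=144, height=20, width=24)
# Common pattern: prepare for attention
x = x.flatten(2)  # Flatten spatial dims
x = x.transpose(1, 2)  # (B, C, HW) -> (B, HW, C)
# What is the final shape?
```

Input: (3, 144, 20, 24) -> after flatten(2): (3, 144, 480) -> Output: (3, 480, 144)

Answer: (3, 480, 144)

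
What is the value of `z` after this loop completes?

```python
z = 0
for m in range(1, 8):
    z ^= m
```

XOR of 1 to 7
`z` takes the values: 0 → 1 → 3 → 0 → 4 → 1 → 7 → 0

Answer: 0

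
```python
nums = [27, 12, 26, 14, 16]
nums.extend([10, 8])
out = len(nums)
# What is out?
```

Trace:
`nums = [27, 12, 26, 14, 16]` → nums = [27, 12, 26, 14, 16]
`nums.extend([10, 8])` → nums = [27, 12, 26, 14, 16, 10, 8]
`out = len(nums)` → out = 7
So out = 7

Answer: 7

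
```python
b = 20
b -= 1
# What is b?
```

Trace:
`b = 20` → b = 20
`b -= 1` → b = 19
So b = 19

Answer: 19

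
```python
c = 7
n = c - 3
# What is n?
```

Trace:
`c = 7` → c = 7
`n = c - 3` → n = 4
So n = 4

Answer: 4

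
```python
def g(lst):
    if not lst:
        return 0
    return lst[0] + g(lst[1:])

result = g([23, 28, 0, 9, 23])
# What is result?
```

23 + 28 + 0 + 9 + 23 + 0 = 83

Answer: 83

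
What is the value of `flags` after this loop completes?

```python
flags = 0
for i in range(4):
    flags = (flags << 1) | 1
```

Build 4 consecutive 1-bits: 0b1111
`flags` takes the values: 0 → 1 → 3 → 7 → 15

Answer: 15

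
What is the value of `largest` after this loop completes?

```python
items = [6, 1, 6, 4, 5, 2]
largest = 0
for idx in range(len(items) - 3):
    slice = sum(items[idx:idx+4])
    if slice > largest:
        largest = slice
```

Max sum of 4-element window in [6, 1, 6, 4, 5, 2]
`largest` takes the values: 0 → 17

Answer: 17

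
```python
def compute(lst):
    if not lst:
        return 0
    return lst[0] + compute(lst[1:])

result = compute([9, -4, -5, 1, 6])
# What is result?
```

9 + (-4) + (-5) + 1 + 6 + 0 = 7

Answer: 7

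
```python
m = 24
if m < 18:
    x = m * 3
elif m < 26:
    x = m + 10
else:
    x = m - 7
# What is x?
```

Trace:
`m = 24` → m = 24
`if m < 18: ...` → m < 18 is False, m < 26 is True → x = 34
So x = 34

Answer: 34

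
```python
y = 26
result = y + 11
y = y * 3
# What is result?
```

Trace:
`y = 26` → y = 26
`result = y + 11` → result = 37
`y = y * 3` → y = 78
So result = 37

Answer: 37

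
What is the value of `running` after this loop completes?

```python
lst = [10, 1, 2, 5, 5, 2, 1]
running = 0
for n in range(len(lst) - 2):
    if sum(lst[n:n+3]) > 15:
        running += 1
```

Count windows with sum > 15
`running` takes the values: 0

Answer: 0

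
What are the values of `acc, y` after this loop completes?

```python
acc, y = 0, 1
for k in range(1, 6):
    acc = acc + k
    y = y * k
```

Sum and factorial of 1 to 5
`acc, y` takes the values: (0, 1) → (1, 1) → (3, 1) → (3, 2) → (6, 2) → (6, 6) → (10, 6) → (10, 24) → (15, 24) → (15, 120)

Answer: 15, 120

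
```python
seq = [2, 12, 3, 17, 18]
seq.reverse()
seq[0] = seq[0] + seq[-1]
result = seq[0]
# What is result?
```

Trace:
`seq = [2, 12, 3, 17, 18]` → seq = [2, 12, 3, 17, 18]
`seq.reverse()` → seq = [18, 17, 3, 12, 2]
`seq[0] = seq[0] + seq[-1]` → seq = [20, 17, 3, 12, 2]
`result = seq[0]` → result = 20
So result = 20

Answer: 20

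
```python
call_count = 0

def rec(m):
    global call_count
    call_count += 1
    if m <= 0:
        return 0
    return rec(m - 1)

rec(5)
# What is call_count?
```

Linear recursion stepping by 1: 6 calls from m=5 down to ≤0.

Answer: 6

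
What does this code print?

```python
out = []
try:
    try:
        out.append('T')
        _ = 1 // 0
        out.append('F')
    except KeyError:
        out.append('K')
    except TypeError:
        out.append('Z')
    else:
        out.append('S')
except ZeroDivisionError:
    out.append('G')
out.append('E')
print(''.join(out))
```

Execution trace: 'T' (try body) → 'G' (outer except ZeroDivisionError) → 'E' (after the try/except). Output: TGE

Answer: TGE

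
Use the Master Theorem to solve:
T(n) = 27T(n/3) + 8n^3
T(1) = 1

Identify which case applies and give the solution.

a=27, b=3, f(n)=8n^3. log_3(27) = 3. Since c=3 = 3, Case 2 applies: T(n) = Θ(n^log_b(a) · log n) = O(n^3 log n).

Answer: O(n^3 log n) - Case 2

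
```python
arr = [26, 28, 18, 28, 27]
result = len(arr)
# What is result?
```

Trace:
`arr = [26, 28, 18, 28, 27]` → arr = [26, 28, 18, 28, 27]
`result = len(arr)` → result = 5
So result = 5

Answer: 5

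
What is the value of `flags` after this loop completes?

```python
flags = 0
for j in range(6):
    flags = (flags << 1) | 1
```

Build 6 consecutive 1-bits: 0b111111
`flags` takes the values: 0 → 1 → 3 → 7 → 15 → 31 → 63

Answer: 63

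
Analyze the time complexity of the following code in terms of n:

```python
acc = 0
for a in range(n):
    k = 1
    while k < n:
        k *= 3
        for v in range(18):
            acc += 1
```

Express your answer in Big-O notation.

Each loop level contributes: n × log n × 1. Multiplying the contributions gives O(n log n).

Answer: O(n log n)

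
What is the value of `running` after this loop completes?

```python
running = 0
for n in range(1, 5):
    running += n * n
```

Sum of squares 1² to 4² = 30
`running` takes the values: 0 → 1 → 5 → 14 → 30

Answer: 30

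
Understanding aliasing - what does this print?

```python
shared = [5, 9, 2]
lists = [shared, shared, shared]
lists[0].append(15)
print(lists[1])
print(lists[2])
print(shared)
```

Key concept: list of same reference.
Step by step:
`shared = [5, 9, 2]` → shared = [5, 9, 2]
`lists = [shared, shared, shared]` → lists = [[5, 9, 2], [5, 9, 2], [5, 9, 2]]
`lists[0].append(15)` → shared = [5, 9, 2, 15]; lists = [[5, 9, 2, 15], [5, 9, 2, 15], [5, 9, 2, 15]]
`print(lists[1])` → prints [5, 9, 2, 15]
`print(lists[2])` → prints [5, 9, 2, 15]
`print(shared)` → prints [5, 9, 2, 15]

Answer:
[5, 9, 2, 15]
[5, 9, 2, 15]
[5, 9, 2, 15]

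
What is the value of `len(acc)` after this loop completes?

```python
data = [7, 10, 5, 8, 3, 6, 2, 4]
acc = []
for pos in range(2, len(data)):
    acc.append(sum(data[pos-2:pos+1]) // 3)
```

Number of 3-element averages
`acc` takes the values: [] → [7] → [7, 7] → [7, 7, 5] → [7, 7, 5, 5] → [7, 7, 5, 5, 3] → [7, 7, 5, 5, 3, 4]
So `len(acc)` = 6

Answer: 6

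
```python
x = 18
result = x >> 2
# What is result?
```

Trace:
`x = 18` → x = 18
`result = x >> 2` → result = 4
So result = 4

Answer: 4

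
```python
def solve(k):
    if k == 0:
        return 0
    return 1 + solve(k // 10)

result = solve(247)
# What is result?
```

Count of digits of 247: 3

Answer: 3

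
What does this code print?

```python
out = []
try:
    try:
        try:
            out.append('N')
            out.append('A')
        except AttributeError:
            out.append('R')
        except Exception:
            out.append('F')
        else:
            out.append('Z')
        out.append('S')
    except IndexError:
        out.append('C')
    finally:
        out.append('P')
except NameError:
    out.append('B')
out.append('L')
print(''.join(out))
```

Execution trace: 'N' (inner try body) → 'A' (inner try body, no exception) → 'Z' (inner else) → 'S' (try body, no exception) → 'P' (finally) → 'L' (after the try/except). Output: NAZSPL

Answer: NAZSPL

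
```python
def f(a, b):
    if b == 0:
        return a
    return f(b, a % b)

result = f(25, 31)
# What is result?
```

f(25, 31) -> f(31, 25) -> f(25, 6) -> f(6, 1) -> f(1, 0) -> 1

Answer: 1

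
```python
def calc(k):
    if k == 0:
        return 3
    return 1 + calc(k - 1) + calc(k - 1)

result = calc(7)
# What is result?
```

calc(k) = 1 + 2·calc(k-1), calc(0)=3. Closed form: (3+1)·2^7 - 1 = 511.

Answer: 511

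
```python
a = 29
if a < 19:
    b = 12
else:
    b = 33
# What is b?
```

Trace:
`a = 29` → a = 29
`if a < 19: ...` → a < 19 is False, take else branch → b = 33
So b = 33

Answer: 33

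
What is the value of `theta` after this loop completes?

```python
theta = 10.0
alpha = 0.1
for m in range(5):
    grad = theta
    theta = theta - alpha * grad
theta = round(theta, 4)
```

Gradient descent: w = 10.0 * (1 - 0.1)^5
`theta` takes the values: 10.0 → 9.0 → 8.1 → 7.29 → 6.561 → 5.9049

Answer: 5.9049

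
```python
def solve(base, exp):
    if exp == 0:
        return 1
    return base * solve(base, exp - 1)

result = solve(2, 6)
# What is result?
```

solve(2, 6) = 2 * 2 * 2 * 2 * 2 * 2 = 64

Answer: 64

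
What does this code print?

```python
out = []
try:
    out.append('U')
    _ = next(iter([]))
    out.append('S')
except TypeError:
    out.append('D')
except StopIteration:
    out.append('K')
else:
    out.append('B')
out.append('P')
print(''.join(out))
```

Execution trace: 'U' (try body) → 'K' (except StopIteration) → 'P' (after the try/except). Output: UKP

Answer: UKP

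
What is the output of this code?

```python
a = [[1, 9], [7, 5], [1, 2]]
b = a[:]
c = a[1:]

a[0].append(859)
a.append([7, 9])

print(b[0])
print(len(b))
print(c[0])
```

Key concept: slice with nested mutation.
Step by step:
`a = [[1, 9], [7, 5], [1, 2]]` → a = [[1, 9], [7, 5], [1, 2]]
`b = a[:]` → b = [[1, 9], [7, 5], [1, 2]]
`c = a[1:]` → c = [[7, 5], [1, 2]]
`a[0].append(859)` → a = [[1, 9, 859], [7, 5], [1, 2]]; b = [[1, 9, 859], [7, 5], [1, 2]]
`a.append([7, 9])` → a = [[1, 9, 859], [7, 5], [1, 2], [7, 9]]
`print(b[0])` → prints [1, 9, 859]
`print(len(b))` → prints 3
`print(c[0])` → prints [7, 5]

Answer:
[1, 9, 859]
3
[7, 5]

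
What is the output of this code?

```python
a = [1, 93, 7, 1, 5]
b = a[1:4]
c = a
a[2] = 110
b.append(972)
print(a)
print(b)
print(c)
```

Key concept: slice vs alias.
Step by step:
`a = [1, 93, 7, 1, 5]` → a = [1, 93, 7, 1, 5]
`b = a[1:4]` → b = [93, 7, 1]
`c = a` → c = [1, 93, 7, 1, 5] (same object as a)
`a[2] = 110` → a = [1, 93, 110, 1, 5] (same object as c); c = [1, 93, 110, 1, 5] (same object as a)
`b.append(972)` → b = [93, 7, 1, 972]
`print(a)` → prints [1, 93, 110, 1, 5]
`print(b)` → prints [93, 7, 1, 972]
`print(c)` → prints [1, 93, 110, 1, 5]

Answer:
[1, 93, 110, 1, 5]
[93, 7, 1, 972]
[1, 93, 110, 1, 5]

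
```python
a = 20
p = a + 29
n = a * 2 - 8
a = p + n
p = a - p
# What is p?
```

Trace:
`a = 20` → a = 20
`p = a + 29` → p = 49
`n = a * 2 - 8` → n = 32
`a = p + n` → a = 81
`p = a - p` → p = 32
So p = 32

Answer: 32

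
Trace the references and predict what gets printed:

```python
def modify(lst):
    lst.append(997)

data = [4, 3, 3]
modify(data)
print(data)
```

Key concept: function modifies passed list.
Step by step:
`data = [4, 3, 3]` → data = [4, 3, 3]
`modify(data)` → data = [4, 3, 3, 997]
`print(data)` → prints [4, 3, 3, 997]

Answer: [4, 3, 3, 997]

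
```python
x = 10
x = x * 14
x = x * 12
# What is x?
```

Trace:
`x = 10` → x = 10
`x = x * 14` → x = 140
`x = x * 12` → x = 1680
So x = 1680

Answer: 1680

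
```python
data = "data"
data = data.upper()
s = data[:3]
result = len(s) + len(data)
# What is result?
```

Trace:
`data = "data"` → data = 'data'
`data = data.upper()` → data = 'DATA'
`s = data[:3]` → s = 'DAT'
`result = len(s) + len(data)` → result = 7
So result = 7

Answer: 7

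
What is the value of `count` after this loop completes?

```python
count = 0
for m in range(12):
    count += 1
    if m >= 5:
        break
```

Loop breaks when m reaches 5, count is 6
`count` takes the values: 0 → 1 → 2 → 3 → 4 → 5 → 6

Answer: 6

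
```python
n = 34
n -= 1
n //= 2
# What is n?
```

Trace:
`n = 34` → n = 34
`n -= 1` → n = 33
`n //= 2` → n = 16
So n = 16

Answer: 16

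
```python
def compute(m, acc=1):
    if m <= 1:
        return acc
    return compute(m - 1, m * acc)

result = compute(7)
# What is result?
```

Accumulator trace (n, acc): (7, 1) -> (6, 7) -> (5, 42) -> (4, 210) -> (3, 840) -> (2, 2520) -> (1, 5040) -> return 5040

Answer: 5040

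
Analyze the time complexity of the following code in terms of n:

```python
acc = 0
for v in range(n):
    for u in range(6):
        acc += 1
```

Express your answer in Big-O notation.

Each loop level contributes: n × 1. Multiplying the contributions gives O(n).

Answer: O(n)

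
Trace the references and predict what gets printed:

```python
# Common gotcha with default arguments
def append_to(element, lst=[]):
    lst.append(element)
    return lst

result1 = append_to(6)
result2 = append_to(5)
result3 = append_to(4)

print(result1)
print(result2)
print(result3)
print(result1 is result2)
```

Key concept: mutable default argument gotcha.
Step by step:
`result1 = append_to(6)` → result1 = [6]
`result2 = append_to(5)` → result1 = [6, 5] (same object as result2); result2 = [6, 5] (same object as result1)
`result3 = append_to(4)` → result1 = [6, 5, 4] (same object as result2, result3); result2 = [6, 5, 4] (same object as result1, result3); result3 = [6, 5, 4] (same object as result1, result2)
`print(result1)` → prints [6, 5, 4]
`print(result2)` → prints [6, 5, 4]
`print(result3)` → prints [6, 5, 4]
`print(result1 is result2)` → prints True

Answer:
[6, 5, 4]
[6, 5, 4]
[6, 5, 4]
True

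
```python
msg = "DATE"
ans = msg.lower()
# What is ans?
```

Trace:
`msg = "DATE"` → msg = 'DATE'
`ans = msg.lower()` → ans = 'date'
So ans = 'date'

Answer: 'date'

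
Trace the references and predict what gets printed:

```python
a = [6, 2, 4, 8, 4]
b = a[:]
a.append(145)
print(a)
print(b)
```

Key concept: slice [:] creates copy.
Step by step:
`a = [6, 2, 4, 8, 4]` → a = [6, 2, 4, 8, 4]
`b = a[:]` → b = [6, 2, 4, 8, 4]
`a.append(145)` → a = [6, 2, 4, 8, 4, 145]
`print(a)` → prints [6, 2, 4, 8, 4, 145]
`print(b)` → prints [6, 2, 4, 8, 4]

Answer:
[6, 2, 4, 8, 4, 145]
[6, 2, 4, 8, 4]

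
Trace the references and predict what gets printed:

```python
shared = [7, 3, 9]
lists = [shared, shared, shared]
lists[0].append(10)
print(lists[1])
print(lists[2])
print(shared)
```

Key concept: list of same reference.
Step by step:
`shared = [7, 3, 9]` → shared = [7, 3, 9]
`lists = [shared, shared, shared]` → lists = [[7, 3, 9], [7, 3, 9], [7, 3, 9]]
`lists[0].append(10)` → shared = [7, 3, 9, 10]; lists = [[7, 3, 9, 10], [7, 3, 9, 10], [7, 3, 9, 10]]
`print(lists[1])` → prints [7, 3, 9, 10]
`print(lists[2])` → prints [7, 3, 9, 10]
`print(shared)` → prints [7, 3, 9, 10]

Answer:
[7, 3, 9, 10]
[7, 3, 9, 10]
[7, 3, 9, 10]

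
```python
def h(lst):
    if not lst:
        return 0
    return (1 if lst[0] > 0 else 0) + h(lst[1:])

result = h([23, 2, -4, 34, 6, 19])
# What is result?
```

Count of positive elements in [23, 2, -4, 34, 6, 19] = 5

Answer: 5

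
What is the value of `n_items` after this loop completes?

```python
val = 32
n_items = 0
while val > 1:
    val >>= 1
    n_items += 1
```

Count right shifts until 1
`n_items` takes the values: 0 → 1 → 2 → 3 → 4 → 5

Answer: 5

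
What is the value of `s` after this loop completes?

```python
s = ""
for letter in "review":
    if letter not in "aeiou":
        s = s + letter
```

Remove vowels from 'review'
`s` takes the values: "" → "r" → "rv" → "rvw"

Answer: "rvw"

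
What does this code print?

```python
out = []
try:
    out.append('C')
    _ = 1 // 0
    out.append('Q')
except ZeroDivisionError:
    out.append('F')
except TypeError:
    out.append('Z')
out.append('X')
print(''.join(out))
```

Execution trace: 'C' (try body) → 'F' (except ZeroDivisionError) → 'X' (after the try/except). Output: CFX

Answer: CFX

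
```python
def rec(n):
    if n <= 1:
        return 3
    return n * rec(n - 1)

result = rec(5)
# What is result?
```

rec(5) = 5 * 4 * 3 * 2 * 3 = 360

Answer: 360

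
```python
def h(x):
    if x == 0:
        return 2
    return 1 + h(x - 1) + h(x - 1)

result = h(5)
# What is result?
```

h(x) = 1 + 2·h(x-1), h(0)=2. Closed form: (2+1)·2^5 - 1 = 95.

Answer: 95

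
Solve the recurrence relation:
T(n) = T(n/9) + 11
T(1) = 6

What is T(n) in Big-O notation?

Each step divides n by 9 and adds 11. After log_9(n) steps we reach T(1)=6. So T(n) = 11·log_9(n) + 6 = O(log n).

Answer: O(log n)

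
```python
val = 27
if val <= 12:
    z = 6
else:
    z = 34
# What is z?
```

Trace:
`val = 27` → val = 27
`if val <= 12: ...` → val <= 12 is False, take else branch → z = 34
So z = 34

Answer: 34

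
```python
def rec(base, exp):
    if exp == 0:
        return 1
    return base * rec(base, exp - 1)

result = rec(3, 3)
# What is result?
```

rec(3, 3) = 3 * 3 * 3 = 27

Answer: 27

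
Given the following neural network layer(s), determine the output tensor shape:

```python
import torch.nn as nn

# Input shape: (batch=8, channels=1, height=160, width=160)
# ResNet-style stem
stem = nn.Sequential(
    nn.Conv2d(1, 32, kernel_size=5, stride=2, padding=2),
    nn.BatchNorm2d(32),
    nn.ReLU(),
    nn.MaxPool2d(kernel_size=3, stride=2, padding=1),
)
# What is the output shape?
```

Input: (8, 1, 160, 160) -> after Conv2d 5x5 stride=2: (8, 32, 80, 80) -> Output: (8, 32, 40, 40)

Answer: (8, 32, 40, 40)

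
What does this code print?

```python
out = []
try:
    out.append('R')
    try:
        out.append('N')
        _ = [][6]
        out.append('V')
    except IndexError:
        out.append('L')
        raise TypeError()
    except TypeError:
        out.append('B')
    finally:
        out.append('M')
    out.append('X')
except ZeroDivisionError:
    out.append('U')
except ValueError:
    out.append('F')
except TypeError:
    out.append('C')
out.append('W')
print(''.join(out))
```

Execution trace: 'R' (try body) → 'N' (inner try body) → 'L' (inner except IndexError) → 'M' (inner finally) → 'C' (except TypeError) → 'W' (after the try/except). Output: RNLMCW

Answer: RNLMCW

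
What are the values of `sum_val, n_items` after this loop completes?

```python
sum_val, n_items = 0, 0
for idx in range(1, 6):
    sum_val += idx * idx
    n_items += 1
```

Sum of squares and count
`sum_val, n_items` takes the values: (0, 0) → (1, 0) → (1, 1) → (5, 1) → (5, 2) → (14, 2) → (14, 3) → (30, 3) → (30, 4) → (55, 4) → (55, 5)

Answer: 55, 5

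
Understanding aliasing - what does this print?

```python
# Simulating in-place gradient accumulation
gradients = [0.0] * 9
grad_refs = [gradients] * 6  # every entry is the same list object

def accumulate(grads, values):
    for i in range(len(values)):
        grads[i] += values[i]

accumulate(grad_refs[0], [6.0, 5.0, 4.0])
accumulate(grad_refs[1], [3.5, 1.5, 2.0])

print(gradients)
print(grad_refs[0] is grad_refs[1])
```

Key concept: gradient accumulation aliasing.
Step by step:
`gradients = [0.0] * 9` → gradients = [0.0, 0.0, 0.0, 0.0, 0.0, 0.0, 0.0, 0.0, 0.0]
`grad_refs = [gradients] * 6` → grad_refs = [[0.0, 0.0, 0.0, 0.0, 0.0, 0.0, 0.0, 0.0, 0.0], [0.0, 0.0, 0.0, 0.0, 0.0, 0.0, 0.0, 0.0, 0.0], [0.0, 0.0, 0.0, 0.0, 0.0, 0.0, 0.0, 0.0, 0.0], [0.0, 0.0, 0.0, 0.0, 0.0, 0.0, 0.0, 0.0, 0.0], [0.0, 0.0, 0.0, 0.0, 0.0, 0.0, 0.0, 0.0, 0.0], [0.0, 0.0, 0.0, 0.0, 0.0, 0.0, 0.0, 0.0, 0.0]]
`accumulate(grad_refs[0], [6.0, 5.0, 4.0])` → gradients = [6.0, 5.0, 4.0, 0.0, 0.0, 0.0, 0.0, 0.0, 0.0]; grad_refs = [[6.0, 5.0, 4.0, 0.0, 0.0, 0.0, 0.0, 0.0, 0.0], [6.0, 5.0, 4.0, 0.0, 0.0, 0.0, 0.0, 0.0, 0.0], [6.0, 5.0, 4.0, 0.0, 0.0, 0.0, 0.0, 0.0, 0.0], [6.0, 5.0, 4.0, 0.0, 0.0, 0.0, 0.0, 0.0, 0.0], [6.0, 5.0, 4.0, 0.0, 0.0, 0.0, 0.0, 0.0, 0.0], [6.0, 5.0, 4.0, 0.0, 0.0, 0.0, 0.0, 0.0, 0.0]]
`accumulate(grad_refs[1], [3.5, 1.5, 2.0])` → gradients = [9.5, 6.5, 6.0, 0.0, 0.0, 0.0, 0.0, 0.0, 0.0]; grad_refs = [[9.5, 6.5, 6.0, 0.0, 0.0, 0.0, 0.0, 0.0, 0.0], [9.5, 6.5, 6.0, 0.0, 0.0, 0.0, 0.0, 0.0, 0.0], [9.5, 6.5, 6.0, 0.0, 0.0, 0.0, 0.0, 0.0, 0.0], [9.5, 6.5, 6.0, 0.0, 0.0, 0.0, 0.0, 0.0, 0.0], [9.5, 6.5, 6.0, 0.0, 0.0, 0.0, 0.0, 0.0, 0.0], [9.5, 6.5, 6.0, 0.0, 0.0, 0.0, 0.0, 0.0, 0.0]]
`print(gradients)` → prints [9.5, 6.5, 6.0, 0.0, 0.0, 0.0, 0.0, 0.0, 0.0]
`print(grad_refs[0] is grad_refs[1])` → prints True

Answer:
[9.5, 6.5, 6.0, 0.0, 0.0, 0.0, 0.0, 0.0, 0.0]
True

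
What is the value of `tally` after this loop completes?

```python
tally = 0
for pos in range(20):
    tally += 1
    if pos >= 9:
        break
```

Loop breaks when pos reaches 9, tally is 10
`tally` takes the values: 0 → 1 → 2 → 3 → 4 → 5 → 6 → 7 → 8 → 9 → 10

Answer: 10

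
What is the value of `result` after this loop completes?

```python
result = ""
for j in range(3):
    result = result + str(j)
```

Concatenate digits 0 to 2
`result` takes the values: "" → "0" → "01" → "012"

Answer: "012"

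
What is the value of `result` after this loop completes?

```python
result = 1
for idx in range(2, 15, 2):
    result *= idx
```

Product of even numbers 2 to 14
`result` takes the values: 1 → 2 → 8 → 48 → 384 → 3840 → 46080 → 645120

Answer: 645120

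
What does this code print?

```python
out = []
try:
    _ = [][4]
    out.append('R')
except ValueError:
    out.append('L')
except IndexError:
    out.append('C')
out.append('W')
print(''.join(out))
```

Execution trace: 'C' (except IndexError) → 'W' (after the try/except). Output: CW

Answer: CW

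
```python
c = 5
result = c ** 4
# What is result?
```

Trace:
`c = 5` → c = 5
`result = c ** 4` → result = 625
So result = 625

Answer: 625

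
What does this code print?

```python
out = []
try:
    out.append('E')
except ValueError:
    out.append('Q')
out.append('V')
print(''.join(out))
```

Execution trace: 'E' (try body, no exception) → 'V' (after the try/except). Output: EV

Answer: EV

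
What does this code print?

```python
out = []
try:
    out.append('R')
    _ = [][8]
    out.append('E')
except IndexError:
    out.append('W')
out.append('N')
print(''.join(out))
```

Execution trace: 'R' (try body) → 'W' (except IndexError) → 'N' (after the try/except). Output: RWN

Answer: RWN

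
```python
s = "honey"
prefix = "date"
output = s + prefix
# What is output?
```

Trace:
`s = "honey"` → s = 'honey'
`prefix = "date"` → prefix = 'date'
`output = s + prefix` → output = 'honeydate'
So output = 'honeydate'

Answer: 'honeydate'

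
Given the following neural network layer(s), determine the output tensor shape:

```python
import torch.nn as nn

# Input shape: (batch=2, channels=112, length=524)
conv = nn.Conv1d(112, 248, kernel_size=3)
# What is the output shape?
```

Input: (2, 112, 524) -> Output: (2, 248, 522)

Answer: (2, 248, 522)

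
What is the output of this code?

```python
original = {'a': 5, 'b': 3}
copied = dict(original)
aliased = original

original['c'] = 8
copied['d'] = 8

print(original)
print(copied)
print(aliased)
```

Key concept: dict() creates copy, assignment creates alias.
Step by step:
`original = {'a': 5, 'b': 3}` → original = {'a': 5, 'b': 3}
`copied = dict(original)` → copied = {'a': 5, 'b': 3}
`aliased = original` → aliased = {'a': 5, 'b': 3} (same object as original)
`original['c'] = 8` → original = {'a': 5, 'b': 3, 'c': 8} (same object as aliased); aliased = {'a': 5, 'b': 3, 'c': 8} (same object as original)
`copied['d'] = 8` → copied = {'a': 5, 'b': 3, 'd': 8}
`print(original)` → prints {'a': 5, 'b': 3, 'c': 8}
`print(copied)` → prints {'a': 5, 'b': 3, 'd': 8}
`print(aliased)` → prints {'a': 5, 'b': 3, 'c': 8}

Answer:
{'a': 5, 'b': 3, 'c': 8}
{'a': 5, 'b': 3, 'd': 8}
{'a': 5, 'b': 3, 'c': 8}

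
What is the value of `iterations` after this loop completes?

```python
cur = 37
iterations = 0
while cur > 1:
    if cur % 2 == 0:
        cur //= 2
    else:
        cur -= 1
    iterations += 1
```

Steps to reduce 37 to 1
`iterations` takes the values: 0 → 1 → 2 → 3 → 4 → 5 → 6 → 7

Answer: 7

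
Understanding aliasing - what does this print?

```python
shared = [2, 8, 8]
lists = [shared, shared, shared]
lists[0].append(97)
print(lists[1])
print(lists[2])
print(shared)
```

Key concept: list of same reference.
Step by step:
`shared = [2, 8, 8]` → shared = [2, 8, 8]
`lists = [shared, shared, shared]` → lists = [[2, 8, 8], [2, 8, 8], [2, 8, 8]]
`lists[0].append(97)` → shared = [2, 8, 8, 97]; lists = [[2, 8, 8, 97], [2, 8, 8, 97], [2, 8, 8, 97]]
`print(lists[1])` → prints [2, 8, 8, 97]
`print(lists[2])` → prints [2, 8, 8, 97]
`print(shared)` → prints [2, 8, 8, 97]

Answer:
[2, 8, 8, 97]
[2, 8, 8, 97]
[2, 8, 8, 97]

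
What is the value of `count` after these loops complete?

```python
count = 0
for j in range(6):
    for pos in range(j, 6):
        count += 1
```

Upper triangle: 6 + 5 + ... + 1
`count` takes the values: 0 → 1 → 2 → 3 → 4 → 5 → 6 → 7 → 8 → 9 → 10 → 11 → 12 → 13 → 14 → 15 → 16 → 17 → 18 → 19 → 20 → 21

Answer: 21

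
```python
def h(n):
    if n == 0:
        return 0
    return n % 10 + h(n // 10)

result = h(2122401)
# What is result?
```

Sum of digits of 2122401: 1 + 0 + 4 + 2 + 2 + 1 + 2 = 12

Answer: 12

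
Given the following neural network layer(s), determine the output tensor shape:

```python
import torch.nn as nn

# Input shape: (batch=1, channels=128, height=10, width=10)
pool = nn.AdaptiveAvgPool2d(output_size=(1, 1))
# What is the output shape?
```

Input: (1, 128, 10, 10) -> Output: (1, 128, 1, 1)

Answer: (1, 128, 1, 1)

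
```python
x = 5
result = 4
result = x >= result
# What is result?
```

Trace:
`x = 5` → x = 5
`result = 4` → result = 4
`result = x >= result` → result = True
So result = True

Answer: True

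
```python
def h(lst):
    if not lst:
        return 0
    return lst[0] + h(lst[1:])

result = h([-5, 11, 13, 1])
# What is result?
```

(-5) + 11 + 13 + 1 + 0 = 20

Answer: 20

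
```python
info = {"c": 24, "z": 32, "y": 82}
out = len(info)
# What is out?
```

Trace:
`info = {"c": 24, "z": 32, "y": 82}` → info = {'c': 24, 'z': 32, 'y': 82}
`out = len(info)` → out = 3
So out = 3

Answer: 3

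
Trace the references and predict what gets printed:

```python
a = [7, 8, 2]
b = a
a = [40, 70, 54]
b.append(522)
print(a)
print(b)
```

Key concept: rebinding vs mutation: a is rebound to a new list, b still points at the original.
Step by step:
`a = [7, 8, 2]` → a = [7, 8, 2]
`b = a` → b = [7, 8, 2] (same object as a)
`a = [40, 70, 54]` → a = [40, 70, 54]
`b.append(522)` → b = [7, 8, 2, 522]
`print(a)` → prints [40, 70, 54]
`print(b)` → prints [7, 8, 2, 522]

Answer:
[40, 70, 54]
[7, 8, 2, 522]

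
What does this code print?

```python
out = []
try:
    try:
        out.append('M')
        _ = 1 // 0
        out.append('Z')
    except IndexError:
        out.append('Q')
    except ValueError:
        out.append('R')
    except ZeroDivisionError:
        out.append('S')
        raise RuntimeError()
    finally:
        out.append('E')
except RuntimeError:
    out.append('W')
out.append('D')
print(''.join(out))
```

Execution trace: 'M' (inner try body) → 'S' (inner except ZeroDivisionError) → 'E' (inner finally) → 'W' (outer except RuntimeError) → 'D' (after the try/except). Output: MSEWD

Answer: MSEWD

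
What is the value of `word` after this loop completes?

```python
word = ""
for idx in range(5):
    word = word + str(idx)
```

Concatenate digits 0 to 4
`word` takes the values: "" → "0" → "01" → "012" → "0123" → "01234"

Answer: "01234"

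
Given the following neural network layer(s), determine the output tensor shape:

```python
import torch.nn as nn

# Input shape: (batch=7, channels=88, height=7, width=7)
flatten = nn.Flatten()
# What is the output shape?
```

Input: (7, 88, 7, 7) -> Output: (7, 4312)

Answer: (7, 4312)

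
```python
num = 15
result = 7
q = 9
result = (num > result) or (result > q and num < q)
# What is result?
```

Trace:
`num = 15` → num = 15
`result = 7` → result = 7
`q = 9` → q = 9
`result = (num > result) or (result > q and num < q)` → result = True
So result = True

Answer: True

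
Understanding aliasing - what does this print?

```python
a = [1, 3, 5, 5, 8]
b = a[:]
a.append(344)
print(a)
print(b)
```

Key concept: slice [:] creates copy.
Step by step:
`a = [1, 3, 5, 5, 8]` → a = [1, 3, 5, 5, 8]
`b = a[:]` → b = [1, 3, 5, 5, 8]
`a.append(344)` → a = [1, 3, 5, 5, 8, 344]
`print(a)` → prints [1, 3, 5, 5, 8, 344]
`print(b)` → prints [1, 3, 5, 5, 8]

Answer:
[1, 3, 5, 5, 8, 344]
[1, 3, 5, 5, 8]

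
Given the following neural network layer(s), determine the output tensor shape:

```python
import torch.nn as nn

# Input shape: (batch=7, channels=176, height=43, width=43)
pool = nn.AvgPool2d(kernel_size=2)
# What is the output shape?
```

Input: (7, 176, 43, 43) -> Output: (7, 176, 21, 21)

Answer: (7, 176, 21, 21)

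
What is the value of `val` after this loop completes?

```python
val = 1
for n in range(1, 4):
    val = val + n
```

Start at 1, add 1 through 3
`val` takes the values: 1 → 2 → 4 → 7

Answer: 7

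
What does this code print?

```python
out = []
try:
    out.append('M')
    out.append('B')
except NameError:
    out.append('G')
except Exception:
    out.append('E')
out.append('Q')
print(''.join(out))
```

Execution trace: 'M' (try body) → 'B' (try body, no exception) → 'Q' (after the try/except). Output: MBQ

Answer: MBQ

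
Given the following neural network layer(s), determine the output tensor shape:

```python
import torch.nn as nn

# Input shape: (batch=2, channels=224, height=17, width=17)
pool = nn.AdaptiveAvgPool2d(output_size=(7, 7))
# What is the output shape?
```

Input: (2, 224, 17, 17) -> Output: (2, 224, 7, 7)

Answer: (2, 224, 7, 7)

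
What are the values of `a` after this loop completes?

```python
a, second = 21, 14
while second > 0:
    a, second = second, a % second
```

GCD of 21 and 14
`a` takes the values: 21 → 14 → 7

Answer: 7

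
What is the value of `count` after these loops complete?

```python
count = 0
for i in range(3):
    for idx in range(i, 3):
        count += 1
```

Upper triangle: 3 + 2 + ... + 1
`count` takes the values: 0 → 1 → 2 → 3 → 4 → 5 → 6

Answer: 6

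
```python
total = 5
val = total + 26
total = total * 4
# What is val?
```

Trace:
`total = 5` → total = 5
`val = total + 26` → val = 31
`total = total * 4` → total = 20
So val = 31

Answer: 31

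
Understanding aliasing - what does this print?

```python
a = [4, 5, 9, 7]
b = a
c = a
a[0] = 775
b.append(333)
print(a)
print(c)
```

Key concept: multiple aliases.
Step by step:
`a = [4, 5, 9, 7]` → a = [4, 5, 9, 7]
`b = a` → b = [4, 5, 9, 7] (same object as a)
`c = a` → c = [4, 5, 9, 7] (same object as a, b)
`a[0] = 775` → a = [775, 5, 9, 7] (same object as b, c); b = [775, 5, 9, 7] (same object as a, c); c = [775, 5, 9, 7] (same object as a, b)
`b.append(333)` → a = [775, 5, 9, 7, 333] (same object as b, c); b = [775, 5, 9, 7, 333] (same object as a, c); c = [775, 5, 9, 7, 333] (same object as a, b)
`print(a)` → prints [775, 5, 9, 7, 333]
`print(c)` → prints [775, 5, 9, 7, 333]

Answer:
[775, 5, 9, 7, 333]
[775, 5, 9, 7, 333]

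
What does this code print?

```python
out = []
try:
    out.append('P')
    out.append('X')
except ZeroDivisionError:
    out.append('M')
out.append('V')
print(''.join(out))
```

Execution trace: 'P' (try body) → 'X' (try body, no exception) → 'V' (after the try/except). Output: PXV

Answer: PXV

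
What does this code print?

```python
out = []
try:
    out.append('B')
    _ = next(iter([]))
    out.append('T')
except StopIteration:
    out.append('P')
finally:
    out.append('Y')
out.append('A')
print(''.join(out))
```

Execution trace: 'B' (try body) → 'P' (except StopIteration) → 'Y' (finally) → 'A' (after the try/except). Output: BPYA

Answer: BPYA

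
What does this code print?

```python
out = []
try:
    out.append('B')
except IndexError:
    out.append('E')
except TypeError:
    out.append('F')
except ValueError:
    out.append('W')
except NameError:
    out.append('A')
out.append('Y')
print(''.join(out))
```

Execution trace: 'B' (try body, no exception) → 'Y' (after the try/except). Output: BY

Answer: BY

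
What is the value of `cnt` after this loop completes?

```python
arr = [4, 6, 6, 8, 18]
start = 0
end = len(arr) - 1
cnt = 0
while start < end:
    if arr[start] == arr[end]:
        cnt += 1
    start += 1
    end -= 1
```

Count matching pairs from ends
`cnt` takes the values: 0

Answer: 0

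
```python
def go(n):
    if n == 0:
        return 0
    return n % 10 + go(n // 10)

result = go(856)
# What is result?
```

Sum of digits of 856: 6 + 5 + 8 = 19

Answer: 19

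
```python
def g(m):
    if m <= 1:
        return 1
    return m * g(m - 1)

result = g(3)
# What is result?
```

g(3) = 3 * 2 * 1 = 6

Answer: 6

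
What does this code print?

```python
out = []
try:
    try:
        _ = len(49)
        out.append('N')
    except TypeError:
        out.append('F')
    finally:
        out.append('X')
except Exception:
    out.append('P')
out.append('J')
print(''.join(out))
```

Execution trace: 'F' (inner except TypeError) → 'X' (inner finally) → 'J' (after the try/except). Output: FXJ

Answer: FXJ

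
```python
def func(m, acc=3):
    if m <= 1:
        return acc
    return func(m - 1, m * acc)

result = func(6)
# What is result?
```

Accumulator trace (n, acc): (6, 3) -> (5, 18) -> (4, 90) -> (3, 360) -> (2, 1080) -> (1, 2160) -> return 2160

Answer: 2160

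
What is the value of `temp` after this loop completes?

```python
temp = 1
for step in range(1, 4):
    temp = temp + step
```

Start at 1, add 1 through 3
`temp` takes the values: 1 → 2 → 4 → 7

Answer: 7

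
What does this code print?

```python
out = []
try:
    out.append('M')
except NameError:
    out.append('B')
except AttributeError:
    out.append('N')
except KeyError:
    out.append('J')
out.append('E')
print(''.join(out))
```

Execution trace: 'M' (try body, no exception) → 'E' (after the try/except). Output: ME

Answer: ME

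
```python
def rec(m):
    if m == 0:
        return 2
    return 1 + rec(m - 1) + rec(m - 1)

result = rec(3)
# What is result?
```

rec(m) = 1 + 2·rec(m-1), rec(0)=2. Closed form: (2+1)·2^3 - 1 = 23.

Answer: 23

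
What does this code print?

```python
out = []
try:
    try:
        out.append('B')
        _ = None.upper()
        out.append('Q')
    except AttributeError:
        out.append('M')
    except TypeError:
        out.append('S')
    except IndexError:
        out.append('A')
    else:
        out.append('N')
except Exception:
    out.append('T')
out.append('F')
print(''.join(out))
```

Execution trace: 'B' (inner try body) → 'M' (inner except AttributeError) → 'F' (after the try/except). Output: BMF

Answer: BMF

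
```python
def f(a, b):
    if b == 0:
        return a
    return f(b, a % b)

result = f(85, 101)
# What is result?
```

f(85, 101) -> f(101, 85) -> f(85, 16) -> f(16, 5) -> f(5, 1) -> f(1, 0) -> 1

Answer: 1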